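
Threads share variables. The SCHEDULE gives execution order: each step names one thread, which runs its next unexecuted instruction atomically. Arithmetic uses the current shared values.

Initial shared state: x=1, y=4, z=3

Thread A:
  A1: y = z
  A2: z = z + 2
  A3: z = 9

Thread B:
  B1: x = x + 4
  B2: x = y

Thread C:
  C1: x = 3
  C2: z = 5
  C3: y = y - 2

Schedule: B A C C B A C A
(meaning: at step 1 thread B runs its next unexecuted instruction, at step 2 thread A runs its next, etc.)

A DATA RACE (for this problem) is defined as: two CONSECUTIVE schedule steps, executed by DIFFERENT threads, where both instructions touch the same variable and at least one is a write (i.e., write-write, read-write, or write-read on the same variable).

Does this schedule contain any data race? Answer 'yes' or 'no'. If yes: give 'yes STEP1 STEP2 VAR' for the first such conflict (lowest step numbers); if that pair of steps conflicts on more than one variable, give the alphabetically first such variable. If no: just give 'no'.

Steps 1,2: B(r=x,w=x) vs A(r=z,w=y). No conflict.
Steps 2,3: A(r=z,w=y) vs C(r=-,w=x). No conflict.
Steps 3,4: same thread (C). No race.
Steps 4,5: C(r=-,w=z) vs B(r=y,w=x). No conflict.
Steps 5,6: B(r=y,w=x) vs A(r=z,w=z). No conflict.
Steps 6,7: A(r=z,w=z) vs C(r=y,w=y). No conflict.
Steps 7,8: C(r=y,w=y) vs A(r=-,w=z). No conflict.

Answer: no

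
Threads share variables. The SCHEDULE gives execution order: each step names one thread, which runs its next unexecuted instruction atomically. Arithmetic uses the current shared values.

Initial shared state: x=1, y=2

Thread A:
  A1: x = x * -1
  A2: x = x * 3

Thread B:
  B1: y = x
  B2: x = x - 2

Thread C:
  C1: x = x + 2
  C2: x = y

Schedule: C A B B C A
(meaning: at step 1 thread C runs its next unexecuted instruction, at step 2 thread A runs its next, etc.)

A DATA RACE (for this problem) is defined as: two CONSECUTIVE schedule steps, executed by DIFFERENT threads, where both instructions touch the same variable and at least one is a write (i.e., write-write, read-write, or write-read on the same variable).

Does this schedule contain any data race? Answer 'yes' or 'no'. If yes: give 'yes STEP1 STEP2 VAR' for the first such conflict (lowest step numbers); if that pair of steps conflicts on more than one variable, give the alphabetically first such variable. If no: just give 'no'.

Answer: yes 1 2 x

Derivation:
Steps 1,2: C(x = x + 2) vs A(x = x * -1). RACE on x (W-W).
Steps 2,3: A(x = x * -1) vs B(y = x). RACE on x (W-R).
Steps 3,4: same thread (B). No race.
Steps 4,5: B(x = x - 2) vs C(x = y). RACE on x (W-W).
Steps 5,6: C(x = y) vs A(x = x * 3). RACE on x (W-W).
First conflict at steps 1,2.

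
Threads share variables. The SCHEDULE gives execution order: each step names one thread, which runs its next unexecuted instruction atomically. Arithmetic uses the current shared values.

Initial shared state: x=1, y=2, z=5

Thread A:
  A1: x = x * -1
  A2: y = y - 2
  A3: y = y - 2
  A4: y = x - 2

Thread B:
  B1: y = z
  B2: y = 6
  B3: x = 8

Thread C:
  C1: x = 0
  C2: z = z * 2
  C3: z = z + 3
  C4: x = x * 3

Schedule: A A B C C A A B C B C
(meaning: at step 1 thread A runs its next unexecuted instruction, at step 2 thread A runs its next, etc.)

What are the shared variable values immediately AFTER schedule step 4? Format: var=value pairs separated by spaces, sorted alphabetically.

Step 1: thread A executes A1 (x = x * -1). Shared: x=-1 y=2 z=5. PCs: A@1 B@0 C@0
Step 2: thread A executes A2 (y = y - 2). Shared: x=-1 y=0 z=5. PCs: A@2 B@0 C@0
Step 3: thread B executes B1 (y = z). Shared: x=-1 y=5 z=5. PCs: A@2 B@1 C@0
Step 4: thread C executes C1 (x = 0). Shared: x=0 y=5 z=5. PCs: A@2 B@1 C@1

Answer: x=0 y=5 z=5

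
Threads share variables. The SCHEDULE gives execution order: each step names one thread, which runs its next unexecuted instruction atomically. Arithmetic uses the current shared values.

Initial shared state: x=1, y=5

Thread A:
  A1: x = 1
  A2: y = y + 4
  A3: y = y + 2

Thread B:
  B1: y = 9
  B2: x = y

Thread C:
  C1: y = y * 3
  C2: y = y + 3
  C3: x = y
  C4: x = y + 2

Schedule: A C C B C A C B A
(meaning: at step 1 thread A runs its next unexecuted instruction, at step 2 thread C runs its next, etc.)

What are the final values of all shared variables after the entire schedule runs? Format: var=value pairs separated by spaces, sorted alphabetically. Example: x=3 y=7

Answer: x=13 y=15

Derivation:
Step 1: thread A executes A1 (x = 1). Shared: x=1 y=5. PCs: A@1 B@0 C@0
Step 2: thread C executes C1 (y = y * 3). Shared: x=1 y=15. PCs: A@1 B@0 C@1
Step 3: thread C executes C2 (y = y + 3). Shared: x=1 y=18. PCs: A@1 B@0 C@2
Step 4: thread B executes B1 (y = 9). Shared: x=1 y=9. PCs: A@1 B@1 C@2
Step 5: thread C executes C3 (x = y). Shared: x=9 y=9. PCs: A@1 B@1 C@3
Step 6: thread A executes A2 (y = y + 4). Shared: x=9 y=13. PCs: A@2 B@1 C@3
Step 7: thread C executes C4 (x = y + 2). Shared: x=15 y=13. PCs: A@2 B@1 C@4
Step 8: thread B executes B2 (x = y). Shared: x=13 y=13. PCs: A@2 B@2 C@4
Step 9: thread A executes A3 (y = y + 2). Shared: x=13 y=15. PCs: A@3 B@2 C@4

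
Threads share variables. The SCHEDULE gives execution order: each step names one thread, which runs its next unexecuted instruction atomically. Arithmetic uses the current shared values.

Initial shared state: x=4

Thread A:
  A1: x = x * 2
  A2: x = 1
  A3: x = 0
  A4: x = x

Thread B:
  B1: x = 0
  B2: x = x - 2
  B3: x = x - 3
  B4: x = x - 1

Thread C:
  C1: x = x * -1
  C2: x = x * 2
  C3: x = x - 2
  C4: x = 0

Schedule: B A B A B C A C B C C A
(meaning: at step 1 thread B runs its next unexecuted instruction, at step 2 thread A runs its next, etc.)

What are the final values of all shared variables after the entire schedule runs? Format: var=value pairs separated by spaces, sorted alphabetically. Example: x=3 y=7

Step 1: thread B executes B1 (x = 0). Shared: x=0. PCs: A@0 B@1 C@0
Step 2: thread A executes A1 (x = x * 2). Shared: x=0. PCs: A@1 B@1 C@0
Step 3: thread B executes B2 (x = x - 2). Shared: x=-2. PCs: A@1 B@2 C@0
Step 4: thread A executes A2 (x = 1). Shared: x=1. PCs: A@2 B@2 C@0
Step 5: thread B executes B3 (x = x - 3). Shared: x=-2. PCs: A@2 B@3 C@0
Step 6: thread C executes C1 (x = x * -1). Shared: x=2. PCs: A@2 B@3 C@1
Step 7: thread A executes A3 (x = 0). Shared: x=0. PCs: A@3 B@3 C@1
Step 8: thread C executes C2 (x = x * 2). Shared: x=0. PCs: A@3 B@3 C@2
Step 9: thread B executes B4 (x = x - 1). Shared: x=-1. PCs: A@3 B@4 C@2
Step 10: thread C executes C3 (x = x - 2). Shared: x=-3. PCs: A@3 B@4 C@3
Step 11: thread C executes C4 (x = 0). Shared: x=0. PCs: A@3 B@4 C@4
Step 12: thread A executes A4 (x = x). Shared: x=0. PCs: A@4 B@4 C@4

Answer: x=0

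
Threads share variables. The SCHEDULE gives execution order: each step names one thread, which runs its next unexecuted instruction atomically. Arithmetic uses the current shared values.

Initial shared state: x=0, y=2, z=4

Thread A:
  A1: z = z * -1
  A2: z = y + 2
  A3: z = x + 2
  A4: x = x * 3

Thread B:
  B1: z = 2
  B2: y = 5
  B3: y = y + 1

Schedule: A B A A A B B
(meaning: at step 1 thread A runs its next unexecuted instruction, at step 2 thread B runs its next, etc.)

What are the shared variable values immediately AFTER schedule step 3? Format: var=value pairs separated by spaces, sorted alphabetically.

Answer: x=0 y=2 z=4

Derivation:
Step 1: thread A executes A1 (z = z * -1). Shared: x=0 y=2 z=-4. PCs: A@1 B@0
Step 2: thread B executes B1 (z = 2). Shared: x=0 y=2 z=2. PCs: A@1 B@1
Step 3: thread A executes A2 (z = y + 2). Shared: x=0 y=2 z=4. PCs: A@2 B@1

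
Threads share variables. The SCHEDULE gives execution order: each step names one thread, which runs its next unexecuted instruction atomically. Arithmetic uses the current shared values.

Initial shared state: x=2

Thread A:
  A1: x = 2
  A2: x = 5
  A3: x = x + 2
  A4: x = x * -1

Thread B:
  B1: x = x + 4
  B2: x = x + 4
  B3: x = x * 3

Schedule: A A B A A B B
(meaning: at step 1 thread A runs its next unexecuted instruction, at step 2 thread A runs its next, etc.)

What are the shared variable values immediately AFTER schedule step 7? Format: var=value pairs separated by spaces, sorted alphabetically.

Step 1: thread A executes A1 (x = 2). Shared: x=2. PCs: A@1 B@0
Step 2: thread A executes A2 (x = 5). Shared: x=5. PCs: A@2 B@0
Step 3: thread B executes B1 (x = x + 4). Shared: x=9. PCs: A@2 B@1
Step 4: thread A executes A3 (x = x + 2). Shared: x=11. PCs: A@3 B@1
Step 5: thread A executes A4 (x = x * -1). Shared: x=-11. PCs: A@4 B@1
Step 6: thread B executes B2 (x = x + 4). Shared: x=-7. PCs: A@4 B@2
Step 7: thread B executes B3 (x = x * 3). Shared: x=-21. PCs: A@4 B@3

Answer: x=-21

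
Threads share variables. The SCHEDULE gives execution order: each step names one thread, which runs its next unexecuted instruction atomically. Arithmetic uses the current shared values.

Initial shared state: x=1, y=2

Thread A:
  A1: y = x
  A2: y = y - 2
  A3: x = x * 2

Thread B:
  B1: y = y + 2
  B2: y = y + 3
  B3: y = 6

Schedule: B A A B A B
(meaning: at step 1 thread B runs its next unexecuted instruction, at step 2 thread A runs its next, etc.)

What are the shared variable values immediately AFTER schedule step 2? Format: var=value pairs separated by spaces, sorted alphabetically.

Answer: x=1 y=1

Derivation:
Step 1: thread B executes B1 (y = y + 2). Shared: x=1 y=4. PCs: A@0 B@1
Step 2: thread A executes A1 (y = x). Shared: x=1 y=1. PCs: A@1 B@1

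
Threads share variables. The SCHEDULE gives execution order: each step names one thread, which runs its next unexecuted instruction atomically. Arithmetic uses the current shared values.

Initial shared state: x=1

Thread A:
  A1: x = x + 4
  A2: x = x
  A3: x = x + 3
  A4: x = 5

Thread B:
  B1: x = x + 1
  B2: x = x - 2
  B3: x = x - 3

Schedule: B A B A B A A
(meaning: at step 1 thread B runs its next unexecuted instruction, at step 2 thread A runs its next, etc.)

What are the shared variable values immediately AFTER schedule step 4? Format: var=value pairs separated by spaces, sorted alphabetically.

Answer: x=4

Derivation:
Step 1: thread B executes B1 (x = x + 1). Shared: x=2. PCs: A@0 B@1
Step 2: thread A executes A1 (x = x + 4). Shared: x=6. PCs: A@1 B@1
Step 3: thread B executes B2 (x = x - 2). Shared: x=4. PCs: A@1 B@2
Step 4: thread A executes A2 (x = x). Shared: x=4. PCs: A@2 B@2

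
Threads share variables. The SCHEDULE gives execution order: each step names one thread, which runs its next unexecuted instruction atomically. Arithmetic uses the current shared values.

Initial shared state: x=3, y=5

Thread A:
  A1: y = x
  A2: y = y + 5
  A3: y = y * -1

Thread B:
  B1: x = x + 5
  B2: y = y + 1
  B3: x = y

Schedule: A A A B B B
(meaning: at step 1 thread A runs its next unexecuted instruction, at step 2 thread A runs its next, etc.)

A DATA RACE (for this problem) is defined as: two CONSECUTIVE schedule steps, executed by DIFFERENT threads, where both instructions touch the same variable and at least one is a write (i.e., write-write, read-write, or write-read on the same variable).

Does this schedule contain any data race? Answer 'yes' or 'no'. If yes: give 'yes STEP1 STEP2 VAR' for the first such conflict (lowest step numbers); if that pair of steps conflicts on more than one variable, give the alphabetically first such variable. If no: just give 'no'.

Answer: no

Derivation:
Steps 1,2: same thread (A). No race.
Steps 2,3: same thread (A). No race.
Steps 3,4: A(r=y,w=y) vs B(r=x,w=x). No conflict.
Steps 4,5: same thread (B). No race.
Steps 5,6: same thread (B). No race.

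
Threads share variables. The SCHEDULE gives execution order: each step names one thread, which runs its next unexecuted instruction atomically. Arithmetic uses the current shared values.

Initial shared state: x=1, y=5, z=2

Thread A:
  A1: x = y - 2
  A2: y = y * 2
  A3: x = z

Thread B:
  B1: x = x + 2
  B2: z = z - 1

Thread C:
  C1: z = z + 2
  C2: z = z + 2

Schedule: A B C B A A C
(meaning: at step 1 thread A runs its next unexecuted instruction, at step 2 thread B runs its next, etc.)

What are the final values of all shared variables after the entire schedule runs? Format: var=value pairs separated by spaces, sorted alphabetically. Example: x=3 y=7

Answer: x=3 y=10 z=5

Derivation:
Step 1: thread A executes A1 (x = y - 2). Shared: x=3 y=5 z=2. PCs: A@1 B@0 C@0
Step 2: thread B executes B1 (x = x + 2). Shared: x=5 y=5 z=2. PCs: A@1 B@1 C@0
Step 3: thread C executes C1 (z = z + 2). Shared: x=5 y=5 z=4. PCs: A@1 B@1 C@1
Step 4: thread B executes B2 (z = z - 1). Shared: x=5 y=5 z=3. PCs: A@1 B@2 C@1
Step 5: thread A executes A2 (y = y * 2). Shared: x=5 y=10 z=3. PCs: A@2 B@2 C@1
Step 6: thread A executes A3 (x = z). Shared: x=3 y=10 z=3. PCs: A@3 B@2 C@1
Step 7: thread C executes C2 (z = z + 2). Shared: x=3 y=10 z=5. PCs: A@3 B@2 C@2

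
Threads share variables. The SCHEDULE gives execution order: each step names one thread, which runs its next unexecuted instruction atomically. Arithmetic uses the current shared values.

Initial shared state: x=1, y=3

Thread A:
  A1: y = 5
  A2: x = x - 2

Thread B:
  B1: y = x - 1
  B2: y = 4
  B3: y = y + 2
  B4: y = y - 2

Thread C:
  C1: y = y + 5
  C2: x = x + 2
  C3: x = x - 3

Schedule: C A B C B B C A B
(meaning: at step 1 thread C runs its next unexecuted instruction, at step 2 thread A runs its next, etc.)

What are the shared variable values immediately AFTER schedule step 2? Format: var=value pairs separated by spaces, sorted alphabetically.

Step 1: thread C executes C1 (y = y + 5). Shared: x=1 y=8. PCs: A@0 B@0 C@1
Step 2: thread A executes A1 (y = 5). Shared: x=1 y=5. PCs: A@1 B@0 C@1

Answer: x=1 y=5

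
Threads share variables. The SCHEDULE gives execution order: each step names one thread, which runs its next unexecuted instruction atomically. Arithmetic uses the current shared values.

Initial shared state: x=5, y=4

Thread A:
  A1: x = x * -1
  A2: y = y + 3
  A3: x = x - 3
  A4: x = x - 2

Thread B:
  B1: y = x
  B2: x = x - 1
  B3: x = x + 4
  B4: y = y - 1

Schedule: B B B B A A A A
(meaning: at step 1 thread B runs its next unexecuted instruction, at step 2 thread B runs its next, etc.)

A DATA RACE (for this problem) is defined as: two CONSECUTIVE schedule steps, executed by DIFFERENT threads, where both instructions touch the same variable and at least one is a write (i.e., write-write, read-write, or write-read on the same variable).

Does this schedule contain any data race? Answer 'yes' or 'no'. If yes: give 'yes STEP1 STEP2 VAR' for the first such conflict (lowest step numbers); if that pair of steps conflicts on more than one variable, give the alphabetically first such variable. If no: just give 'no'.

Answer: no

Derivation:
Steps 1,2: same thread (B). No race.
Steps 2,3: same thread (B). No race.
Steps 3,4: same thread (B). No race.
Steps 4,5: B(r=y,w=y) vs A(r=x,w=x). No conflict.
Steps 5,6: same thread (A). No race.
Steps 6,7: same thread (A). No race.
Steps 7,8: same thread (A). No race.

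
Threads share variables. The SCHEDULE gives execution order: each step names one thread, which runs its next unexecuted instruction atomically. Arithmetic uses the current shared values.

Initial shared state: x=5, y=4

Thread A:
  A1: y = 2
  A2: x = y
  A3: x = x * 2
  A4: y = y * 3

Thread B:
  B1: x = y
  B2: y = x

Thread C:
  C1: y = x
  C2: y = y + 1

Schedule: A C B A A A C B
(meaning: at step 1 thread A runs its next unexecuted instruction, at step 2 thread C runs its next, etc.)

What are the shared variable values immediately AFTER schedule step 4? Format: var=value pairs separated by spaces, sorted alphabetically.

Step 1: thread A executes A1 (y = 2). Shared: x=5 y=2. PCs: A@1 B@0 C@0
Step 2: thread C executes C1 (y = x). Shared: x=5 y=5. PCs: A@1 B@0 C@1
Step 3: thread B executes B1 (x = y). Shared: x=5 y=5. PCs: A@1 B@1 C@1
Step 4: thread A executes A2 (x = y). Shared: x=5 y=5. PCs: A@2 B@1 C@1

Answer: x=5 y=5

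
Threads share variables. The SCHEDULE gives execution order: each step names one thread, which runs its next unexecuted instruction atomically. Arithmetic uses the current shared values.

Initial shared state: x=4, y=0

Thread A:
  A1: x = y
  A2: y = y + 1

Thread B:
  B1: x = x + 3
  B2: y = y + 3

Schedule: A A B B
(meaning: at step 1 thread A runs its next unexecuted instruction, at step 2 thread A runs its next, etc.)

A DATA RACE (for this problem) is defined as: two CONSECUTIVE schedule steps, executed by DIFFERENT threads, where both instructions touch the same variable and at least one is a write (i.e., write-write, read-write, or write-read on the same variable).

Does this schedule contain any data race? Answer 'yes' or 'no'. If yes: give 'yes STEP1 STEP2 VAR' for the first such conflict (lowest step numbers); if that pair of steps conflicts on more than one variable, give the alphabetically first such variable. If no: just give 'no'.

Answer: no

Derivation:
Steps 1,2: same thread (A). No race.
Steps 2,3: A(r=y,w=y) vs B(r=x,w=x). No conflict.
Steps 3,4: same thread (B). No race.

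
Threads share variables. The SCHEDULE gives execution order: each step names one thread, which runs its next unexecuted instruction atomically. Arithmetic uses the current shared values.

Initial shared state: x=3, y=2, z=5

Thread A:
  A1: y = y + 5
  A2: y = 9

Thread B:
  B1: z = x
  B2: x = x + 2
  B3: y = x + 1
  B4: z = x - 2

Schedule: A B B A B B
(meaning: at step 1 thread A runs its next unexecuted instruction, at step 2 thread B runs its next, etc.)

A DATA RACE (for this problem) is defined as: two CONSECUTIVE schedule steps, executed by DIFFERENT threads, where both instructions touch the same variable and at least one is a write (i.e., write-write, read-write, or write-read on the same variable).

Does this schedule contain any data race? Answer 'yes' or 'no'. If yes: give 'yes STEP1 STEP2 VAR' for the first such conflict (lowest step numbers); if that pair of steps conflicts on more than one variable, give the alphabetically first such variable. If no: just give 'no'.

Steps 1,2: A(r=y,w=y) vs B(r=x,w=z). No conflict.
Steps 2,3: same thread (B). No race.
Steps 3,4: B(r=x,w=x) vs A(r=-,w=y). No conflict.
Steps 4,5: A(y = 9) vs B(y = x + 1). RACE on y (W-W).
Steps 5,6: same thread (B). No race.
First conflict at steps 4,5.

Answer: yes 4 5 y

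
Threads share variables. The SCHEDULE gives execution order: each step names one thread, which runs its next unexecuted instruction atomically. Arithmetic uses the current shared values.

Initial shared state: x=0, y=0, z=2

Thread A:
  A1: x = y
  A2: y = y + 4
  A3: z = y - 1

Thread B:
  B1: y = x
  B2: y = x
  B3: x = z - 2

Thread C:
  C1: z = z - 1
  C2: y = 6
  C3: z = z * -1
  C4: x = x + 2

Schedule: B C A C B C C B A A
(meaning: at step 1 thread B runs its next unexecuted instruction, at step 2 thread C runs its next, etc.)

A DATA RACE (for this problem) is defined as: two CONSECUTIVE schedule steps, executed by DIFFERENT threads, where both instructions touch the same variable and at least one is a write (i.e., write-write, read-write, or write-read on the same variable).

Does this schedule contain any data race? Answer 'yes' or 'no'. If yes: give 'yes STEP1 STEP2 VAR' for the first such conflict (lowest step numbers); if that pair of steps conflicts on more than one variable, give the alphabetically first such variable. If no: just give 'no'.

Steps 1,2: B(r=x,w=y) vs C(r=z,w=z). No conflict.
Steps 2,3: C(r=z,w=z) vs A(r=y,w=x). No conflict.
Steps 3,4: A(x = y) vs C(y = 6). RACE on y (R-W).
Steps 4,5: C(y = 6) vs B(y = x). RACE on y (W-W).
Steps 5,6: B(r=x,w=y) vs C(r=z,w=z). No conflict.
Steps 6,7: same thread (C). No race.
Steps 7,8: C(x = x + 2) vs B(x = z - 2). RACE on x (W-W).
Steps 8,9: B(r=z,w=x) vs A(r=y,w=y). No conflict.
Steps 9,10: same thread (A). No race.
First conflict at steps 3,4.

Answer: yes 3 4 y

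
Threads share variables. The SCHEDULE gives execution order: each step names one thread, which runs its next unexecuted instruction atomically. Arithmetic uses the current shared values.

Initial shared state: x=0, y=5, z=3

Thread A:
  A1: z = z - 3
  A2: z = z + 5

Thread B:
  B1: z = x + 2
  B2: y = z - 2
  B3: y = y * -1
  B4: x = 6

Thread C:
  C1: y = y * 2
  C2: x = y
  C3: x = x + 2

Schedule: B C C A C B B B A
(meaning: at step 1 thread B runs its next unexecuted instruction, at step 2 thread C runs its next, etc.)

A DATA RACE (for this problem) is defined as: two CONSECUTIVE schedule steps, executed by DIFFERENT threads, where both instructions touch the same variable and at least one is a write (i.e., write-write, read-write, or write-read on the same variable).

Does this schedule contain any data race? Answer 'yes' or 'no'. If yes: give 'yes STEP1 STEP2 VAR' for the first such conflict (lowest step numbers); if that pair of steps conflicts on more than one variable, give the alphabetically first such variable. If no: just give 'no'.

Answer: no

Derivation:
Steps 1,2: B(r=x,w=z) vs C(r=y,w=y). No conflict.
Steps 2,3: same thread (C). No race.
Steps 3,4: C(r=y,w=x) vs A(r=z,w=z). No conflict.
Steps 4,5: A(r=z,w=z) vs C(r=x,w=x). No conflict.
Steps 5,6: C(r=x,w=x) vs B(r=z,w=y). No conflict.
Steps 6,7: same thread (B). No race.
Steps 7,8: same thread (B). No race.
Steps 8,9: B(r=-,w=x) vs A(r=z,w=z). No conflict.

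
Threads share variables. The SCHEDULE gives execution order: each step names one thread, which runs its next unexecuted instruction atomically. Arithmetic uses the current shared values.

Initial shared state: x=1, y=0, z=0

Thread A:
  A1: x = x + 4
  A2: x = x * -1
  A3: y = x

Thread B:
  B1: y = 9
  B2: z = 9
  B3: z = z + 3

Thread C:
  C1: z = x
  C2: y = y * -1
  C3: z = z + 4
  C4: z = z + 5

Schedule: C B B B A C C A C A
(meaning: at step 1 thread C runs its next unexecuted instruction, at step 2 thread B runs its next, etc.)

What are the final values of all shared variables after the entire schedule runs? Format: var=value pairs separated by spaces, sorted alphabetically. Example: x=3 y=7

Answer: x=-5 y=-5 z=21

Derivation:
Step 1: thread C executes C1 (z = x). Shared: x=1 y=0 z=1. PCs: A@0 B@0 C@1
Step 2: thread B executes B1 (y = 9). Shared: x=1 y=9 z=1. PCs: A@0 B@1 C@1
Step 3: thread B executes B2 (z = 9). Shared: x=1 y=9 z=9. PCs: A@0 B@2 C@1
Step 4: thread B executes B3 (z = z + 3). Shared: x=1 y=9 z=12. PCs: A@0 B@3 C@1
Step 5: thread A executes A1 (x = x + 4). Shared: x=5 y=9 z=12. PCs: A@1 B@3 C@1
Step 6: thread C executes C2 (y = y * -1). Shared: x=5 y=-9 z=12. PCs: A@1 B@3 C@2
Step 7: thread C executes C3 (z = z + 4). Shared: x=5 y=-9 z=16. PCs: A@1 B@3 C@3
Step 8: thread A executes A2 (x = x * -1). Shared: x=-5 y=-9 z=16. PCs: A@2 B@3 C@3
Step 9: thread C executes C4 (z = z + 5). Shared: x=-5 y=-9 z=21. PCs: A@2 B@3 C@4
Step 10: thread A executes A3 (y = x). Shared: x=-5 y=-5 z=21. PCs: A@3 B@3 C@4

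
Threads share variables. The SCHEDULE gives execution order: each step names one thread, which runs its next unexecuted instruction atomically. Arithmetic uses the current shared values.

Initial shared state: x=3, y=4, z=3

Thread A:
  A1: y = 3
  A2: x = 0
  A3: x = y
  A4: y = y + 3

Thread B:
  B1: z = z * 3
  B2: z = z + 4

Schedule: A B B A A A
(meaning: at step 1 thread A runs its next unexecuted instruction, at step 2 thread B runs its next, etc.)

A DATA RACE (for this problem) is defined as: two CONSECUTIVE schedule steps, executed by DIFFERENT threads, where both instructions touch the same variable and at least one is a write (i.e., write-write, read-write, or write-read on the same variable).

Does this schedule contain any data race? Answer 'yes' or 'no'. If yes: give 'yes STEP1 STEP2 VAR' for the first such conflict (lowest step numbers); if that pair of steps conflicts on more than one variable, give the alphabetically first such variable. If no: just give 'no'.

Answer: no

Derivation:
Steps 1,2: A(r=-,w=y) vs B(r=z,w=z). No conflict.
Steps 2,3: same thread (B). No race.
Steps 3,4: B(r=z,w=z) vs A(r=-,w=x). No conflict.
Steps 4,5: same thread (A). No race.
Steps 5,6: same thread (A). No race.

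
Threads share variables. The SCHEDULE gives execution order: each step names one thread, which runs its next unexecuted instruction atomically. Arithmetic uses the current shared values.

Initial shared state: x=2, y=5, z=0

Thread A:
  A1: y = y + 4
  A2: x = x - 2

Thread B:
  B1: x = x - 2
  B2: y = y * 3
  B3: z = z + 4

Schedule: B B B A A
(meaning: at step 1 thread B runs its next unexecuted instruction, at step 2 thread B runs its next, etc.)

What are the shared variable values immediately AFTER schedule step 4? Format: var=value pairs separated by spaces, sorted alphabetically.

Answer: x=0 y=19 z=4

Derivation:
Step 1: thread B executes B1 (x = x - 2). Shared: x=0 y=5 z=0. PCs: A@0 B@1
Step 2: thread B executes B2 (y = y * 3). Shared: x=0 y=15 z=0. PCs: A@0 B@2
Step 3: thread B executes B3 (z = z + 4). Shared: x=0 y=15 z=4. PCs: A@0 B@3
Step 4: thread A executes A1 (y = y + 4). Shared: x=0 y=19 z=4. PCs: A@1 B@3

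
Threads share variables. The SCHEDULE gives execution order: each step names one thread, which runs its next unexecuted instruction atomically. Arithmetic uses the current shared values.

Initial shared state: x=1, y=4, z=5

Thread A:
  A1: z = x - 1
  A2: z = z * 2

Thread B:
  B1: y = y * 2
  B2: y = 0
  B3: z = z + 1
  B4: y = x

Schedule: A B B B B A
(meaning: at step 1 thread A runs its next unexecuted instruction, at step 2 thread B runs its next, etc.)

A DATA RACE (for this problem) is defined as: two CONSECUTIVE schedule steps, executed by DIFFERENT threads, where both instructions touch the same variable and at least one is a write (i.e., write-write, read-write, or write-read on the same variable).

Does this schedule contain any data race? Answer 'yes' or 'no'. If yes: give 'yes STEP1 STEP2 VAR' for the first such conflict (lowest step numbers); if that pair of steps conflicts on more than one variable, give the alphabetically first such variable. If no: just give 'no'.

Steps 1,2: A(r=x,w=z) vs B(r=y,w=y). No conflict.
Steps 2,3: same thread (B). No race.
Steps 3,4: same thread (B). No race.
Steps 4,5: same thread (B). No race.
Steps 5,6: B(r=x,w=y) vs A(r=z,w=z). No conflict.

Answer: no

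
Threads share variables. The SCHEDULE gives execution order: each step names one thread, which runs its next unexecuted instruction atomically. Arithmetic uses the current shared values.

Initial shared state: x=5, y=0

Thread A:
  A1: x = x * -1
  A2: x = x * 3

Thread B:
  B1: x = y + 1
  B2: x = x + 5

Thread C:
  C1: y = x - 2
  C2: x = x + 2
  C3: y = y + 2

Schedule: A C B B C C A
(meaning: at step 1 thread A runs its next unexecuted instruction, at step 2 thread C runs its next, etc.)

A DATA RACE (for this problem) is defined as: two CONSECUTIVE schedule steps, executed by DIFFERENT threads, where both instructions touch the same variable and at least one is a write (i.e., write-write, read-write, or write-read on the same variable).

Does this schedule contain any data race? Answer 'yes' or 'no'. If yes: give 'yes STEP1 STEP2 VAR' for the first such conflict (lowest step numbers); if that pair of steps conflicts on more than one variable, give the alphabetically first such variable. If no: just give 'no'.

Steps 1,2: A(x = x * -1) vs C(y = x - 2). RACE on x (W-R).
Steps 2,3: C(y = x - 2) vs B(x = y + 1). RACE on x (R-W), y (W-R). Multiple vars; alphabetically first is x.
Steps 3,4: same thread (B). No race.
Steps 4,5: B(x = x + 5) vs C(x = x + 2). RACE on x (W-W).
Steps 5,6: same thread (C). No race.
Steps 6,7: C(r=y,w=y) vs A(r=x,w=x). No conflict.
First conflict at steps 1,2.

Answer: yes 1 2 x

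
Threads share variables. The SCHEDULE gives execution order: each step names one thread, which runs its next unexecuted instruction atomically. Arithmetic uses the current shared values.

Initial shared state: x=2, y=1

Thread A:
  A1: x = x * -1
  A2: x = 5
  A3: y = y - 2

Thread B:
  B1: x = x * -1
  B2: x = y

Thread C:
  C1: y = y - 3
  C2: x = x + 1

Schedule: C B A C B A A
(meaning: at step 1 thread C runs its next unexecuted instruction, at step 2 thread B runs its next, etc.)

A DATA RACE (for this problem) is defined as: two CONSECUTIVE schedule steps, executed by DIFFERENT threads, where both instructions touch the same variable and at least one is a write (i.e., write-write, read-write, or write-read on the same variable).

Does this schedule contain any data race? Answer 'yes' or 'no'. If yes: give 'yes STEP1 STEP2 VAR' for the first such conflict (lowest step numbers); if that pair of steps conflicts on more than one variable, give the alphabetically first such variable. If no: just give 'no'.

Answer: yes 2 3 x

Derivation:
Steps 1,2: C(r=y,w=y) vs B(r=x,w=x). No conflict.
Steps 2,3: B(x = x * -1) vs A(x = x * -1). RACE on x (W-W).
Steps 3,4: A(x = x * -1) vs C(x = x + 1). RACE on x (W-W).
Steps 4,5: C(x = x + 1) vs B(x = y). RACE on x (W-W).
Steps 5,6: B(x = y) vs A(x = 5). RACE on x (W-W).
Steps 6,7: same thread (A). No race.
First conflict at steps 2,3.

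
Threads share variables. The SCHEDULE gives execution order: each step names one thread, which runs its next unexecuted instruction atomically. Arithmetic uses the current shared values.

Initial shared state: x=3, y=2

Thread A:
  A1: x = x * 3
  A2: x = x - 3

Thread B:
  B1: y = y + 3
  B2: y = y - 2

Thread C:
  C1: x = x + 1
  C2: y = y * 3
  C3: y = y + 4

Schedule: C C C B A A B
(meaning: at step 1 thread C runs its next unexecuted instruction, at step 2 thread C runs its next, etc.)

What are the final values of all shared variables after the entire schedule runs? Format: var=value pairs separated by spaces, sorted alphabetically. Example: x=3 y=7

Step 1: thread C executes C1 (x = x + 1). Shared: x=4 y=2. PCs: A@0 B@0 C@1
Step 2: thread C executes C2 (y = y * 3). Shared: x=4 y=6. PCs: A@0 B@0 C@2
Step 3: thread C executes C3 (y = y + 4). Shared: x=4 y=10. PCs: A@0 B@0 C@3
Step 4: thread B executes B1 (y = y + 3). Shared: x=4 y=13. PCs: A@0 B@1 C@3
Step 5: thread A executes A1 (x = x * 3). Shared: x=12 y=13. PCs: A@1 B@1 C@3
Step 6: thread A executes A2 (x = x - 3). Shared: x=9 y=13. PCs: A@2 B@1 C@3
Step 7: thread B executes B2 (y = y - 2). Shared: x=9 y=11. PCs: A@2 B@2 C@3

Answer: x=9 y=11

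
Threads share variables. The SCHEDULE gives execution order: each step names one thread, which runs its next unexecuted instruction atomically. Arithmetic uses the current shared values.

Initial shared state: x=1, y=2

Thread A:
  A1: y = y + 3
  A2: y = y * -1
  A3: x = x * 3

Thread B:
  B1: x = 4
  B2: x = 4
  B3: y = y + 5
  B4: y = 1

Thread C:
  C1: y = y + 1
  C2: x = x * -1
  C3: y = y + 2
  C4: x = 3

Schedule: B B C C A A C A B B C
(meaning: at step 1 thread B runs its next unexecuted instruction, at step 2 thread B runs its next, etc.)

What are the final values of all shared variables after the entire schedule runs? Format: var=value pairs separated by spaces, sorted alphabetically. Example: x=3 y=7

Answer: x=3 y=1

Derivation:
Step 1: thread B executes B1 (x = 4). Shared: x=4 y=2. PCs: A@0 B@1 C@0
Step 2: thread B executes B2 (x = 4). Shared: x=4 y=2. PCs: A@0 B@2 C@0
Step 3: thread C executes C1 (y = y + 1). Shared: x=4 y=3. PCs: A@0 B@2 C@1
Step 4: thread C executes C2 (x = x * -1). Shared: x=-4 y=3. PCs: A@0 B@2 C@2
Step 5: thread A executes A1 (y = y + 3). Shared: x=-4 y=6. PCs: A@1 B@2 C@2
Step 6: thread A executes A2 (y = y * -1). Shared: x=-4 y=-6. PCs: A@2 B@2 C@2
Step 7: thread C executes C3 (y = y + 2). Shared: x=-4 y=-4. PCs: A@2 B@2 C@3
Step 8: thread A executes A3 (x = x * 3). Shared: x=-12 y=-4. PCs: A@3 B@2 C@3
Step 9: thread B executes B3 (y = y + 5). Shared: x=-12 y=1. PCs: A@3 B@3 C@3
Step 10: thread B executes B4 (y = 1). Shared: x=-12 y=1. PCs: A@3 B@4 C@3
Step 11: thread C executes C4 (x = 3). Shared: x=3 y=1. PCs: A@3 B@4 C@4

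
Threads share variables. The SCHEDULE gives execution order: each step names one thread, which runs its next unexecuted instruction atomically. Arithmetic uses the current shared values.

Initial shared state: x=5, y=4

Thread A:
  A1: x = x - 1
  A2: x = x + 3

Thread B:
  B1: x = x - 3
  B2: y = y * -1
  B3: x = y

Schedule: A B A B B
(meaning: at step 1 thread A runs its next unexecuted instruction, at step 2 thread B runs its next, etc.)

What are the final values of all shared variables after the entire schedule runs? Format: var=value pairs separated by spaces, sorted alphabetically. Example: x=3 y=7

Step 1: thread A executes A1 (x = x - 1). Shared: x=4 y=4. PCs: A@1 B@0
Step 2: thread B executes B1 (x = x - 3). Shared: x=1 y=4. PCs: A@1 B@1
Step 3: thread A executes A2 (x = x + 3). Shared: x=4 y=4. PCs: A@2 B@1
Step 4: thread B executes B2 (y = y * -1). Shared: x=4 y=-4. PCs: A@2 B@2
Step 5: thread B executes B3 (x = y). Shared: x=-4 y=-4. PCs: A@2 B@3

Answer: x=-4 y=-4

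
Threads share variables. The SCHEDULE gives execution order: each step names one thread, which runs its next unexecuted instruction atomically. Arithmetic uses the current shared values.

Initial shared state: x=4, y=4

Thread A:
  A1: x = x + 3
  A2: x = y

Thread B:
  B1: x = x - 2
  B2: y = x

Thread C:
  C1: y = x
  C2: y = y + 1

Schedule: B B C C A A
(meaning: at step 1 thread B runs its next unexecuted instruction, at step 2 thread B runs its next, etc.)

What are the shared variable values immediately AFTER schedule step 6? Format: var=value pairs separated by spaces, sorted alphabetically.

Answer: x=3 y=3

Derivation:
Step 1: thread B executes B1 (x = x - 2). Shared: x=2 y=4. PCs: A@0 B@1 C@0
Step 2: thread B executes B2 (y = x). Shared: x=2 y=2. PCs: A@0 B@2 C@0
Step 3: thread C executes C1 (y = x). Shared: x=2 y=2. PCs: A@0 B@2 C@1
Step 4: thread C executes C2 (y = y + 1). Shared: x=2 y=3. PCs: A@0 B@2 C@2
Step 5: thread A executes A1 (x = x + 3). Shared: x=5 y=3. PCs: A@1 B@2 C@2
Step 6: thread A executes A2 (x = y). Shared: x=3 y=3. PCs: A@2 B@2 C@2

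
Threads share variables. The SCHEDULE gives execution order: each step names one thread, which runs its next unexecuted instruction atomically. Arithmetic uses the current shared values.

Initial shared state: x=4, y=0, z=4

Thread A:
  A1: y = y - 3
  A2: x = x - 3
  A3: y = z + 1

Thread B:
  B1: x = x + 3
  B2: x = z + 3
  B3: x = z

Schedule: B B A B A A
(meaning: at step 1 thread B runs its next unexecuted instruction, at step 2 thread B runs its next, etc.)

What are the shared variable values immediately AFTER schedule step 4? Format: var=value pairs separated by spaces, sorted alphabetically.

Step 1: thread B executes B1 (x = x + 3). Shared: x=7 y=0 z=4. PCs: A@0 B@1
Step 2: thread B executes B2 (x = z + 3). Shared: x=7 y=0 z=4. PCs: A@0 B@2
Step 3: thread A executes A1 (y = y - 3). Shared: x=7 y=-3 z=4. PCs: A@1 B@2
Step 4: thread B executes B3 (x = z). Shared: x=4 y=-3 z=4. PCs: A@1 B@3

Answer: x=4 y=-3 z=4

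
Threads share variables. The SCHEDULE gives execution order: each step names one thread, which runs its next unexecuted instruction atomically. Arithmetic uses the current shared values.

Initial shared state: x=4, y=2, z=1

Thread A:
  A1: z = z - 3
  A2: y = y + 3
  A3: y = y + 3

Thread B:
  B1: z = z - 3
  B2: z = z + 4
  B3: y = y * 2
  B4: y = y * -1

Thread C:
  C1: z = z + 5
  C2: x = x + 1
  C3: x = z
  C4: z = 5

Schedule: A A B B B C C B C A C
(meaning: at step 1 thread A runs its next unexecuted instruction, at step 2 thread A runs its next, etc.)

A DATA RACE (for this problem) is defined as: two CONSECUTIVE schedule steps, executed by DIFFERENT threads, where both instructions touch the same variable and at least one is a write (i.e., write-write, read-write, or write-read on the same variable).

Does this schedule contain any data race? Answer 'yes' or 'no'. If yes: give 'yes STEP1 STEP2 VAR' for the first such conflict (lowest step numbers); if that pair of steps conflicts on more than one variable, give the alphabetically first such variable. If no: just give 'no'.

Steps 1,2: same thread (A). No race.
Steps 2,3: A(r=y,w=y) vs B(r=z,w=z). No conflict.
Steps 3,4: same thread (B). No race.
Steps 4,5: same thread (B). No race.
Steps 5,6: B(r=y,w=y) vs C(r=z,w=z). No conflict.
Steps 6,7: same thread (C). No race.
Steps 7,8: C(r=x,w=x) vs B(r=y,w=y). No conflict.
Steps 8,9: B(r=y,w=y) vs C(r=z,w=x). No conflict.
Steps 9,10: C(r=z,w=x) vs A(r=y,w=y). No conflict.
Steps 10,11: A(r=y,w=y) vs C(r=-,w=z). No conflict.

Answer: no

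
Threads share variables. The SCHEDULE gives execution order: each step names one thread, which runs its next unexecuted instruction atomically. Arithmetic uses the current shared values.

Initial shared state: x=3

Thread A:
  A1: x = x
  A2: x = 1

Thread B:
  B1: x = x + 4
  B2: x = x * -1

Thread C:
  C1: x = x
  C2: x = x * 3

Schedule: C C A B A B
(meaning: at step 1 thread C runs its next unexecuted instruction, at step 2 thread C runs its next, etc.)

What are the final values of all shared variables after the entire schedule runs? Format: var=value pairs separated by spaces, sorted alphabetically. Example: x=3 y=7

Step 1: thread C executes C1 (x = x). Shared: x=3. PCs: A@0 B@0 C@1
Step 2: thread C executes C2 (x = x * 3). Shared: x=9. PCs: A@0 B@0 C@2
Step 3: thread A executes A1 (x = x). Shared: x=9. PCs: A@1 B@0 C@2
Step 4: thread B executes B1 (x = x + 4). Shared: x=13. PCs: A@1 B@1 C@2
Step 5: thread A executes A2 (x = 1). Shared: x=1. PCs: A@2 B@1 C@2
Step 6: thread B executes B2 (x = x * -1). Shared: x=-1. PCs: A@2 B@2 C@2

Answer: x=-1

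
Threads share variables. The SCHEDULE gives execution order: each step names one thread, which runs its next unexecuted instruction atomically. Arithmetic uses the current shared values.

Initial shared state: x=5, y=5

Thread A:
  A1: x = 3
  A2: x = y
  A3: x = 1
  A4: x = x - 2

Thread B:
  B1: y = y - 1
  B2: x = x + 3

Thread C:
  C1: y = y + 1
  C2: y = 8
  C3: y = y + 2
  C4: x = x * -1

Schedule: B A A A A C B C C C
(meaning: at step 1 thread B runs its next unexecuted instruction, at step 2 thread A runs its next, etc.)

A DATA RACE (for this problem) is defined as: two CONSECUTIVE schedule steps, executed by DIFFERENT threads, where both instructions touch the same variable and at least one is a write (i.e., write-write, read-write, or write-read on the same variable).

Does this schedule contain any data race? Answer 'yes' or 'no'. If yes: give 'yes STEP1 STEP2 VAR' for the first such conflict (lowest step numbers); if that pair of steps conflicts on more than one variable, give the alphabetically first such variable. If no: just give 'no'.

Steps 1,2: B(r=y,w=y) vs A(r=-,w=x). No conflict.
Steps 2,3: same thread (A). No race.
Steps 3,4: same thread (A). No race.
Steps 4,5: same thread (A). No race.
Steps 5,6: A(r=x,w=x) vs C(r=y,w=y). No conflict.
Steps 6,7: C(r=y,w=y) vs B(r=x,w=x). No conflict.
Steps 7,8: B(r=x,w=x) vs C(r=-,w=y). No conflict.
Steps 8,9: same thread (C). No race.
Steps 9,10: same thread (C). No race.

Answer: no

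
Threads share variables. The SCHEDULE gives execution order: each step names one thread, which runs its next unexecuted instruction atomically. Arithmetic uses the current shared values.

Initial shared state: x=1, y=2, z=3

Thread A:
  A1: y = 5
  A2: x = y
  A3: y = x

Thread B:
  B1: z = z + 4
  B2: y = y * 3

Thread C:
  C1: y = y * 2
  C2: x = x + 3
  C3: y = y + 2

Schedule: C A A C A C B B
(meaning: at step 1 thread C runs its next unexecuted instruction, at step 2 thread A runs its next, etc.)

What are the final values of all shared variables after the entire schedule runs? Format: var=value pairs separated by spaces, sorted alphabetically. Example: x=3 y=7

Step 1: thread C executes C1 (y = y * 2). Shared: x=1 y=4 z=3. PCs: A@0 B@0 C@1
Step 2: thread A executes A1 (y = 5). Shared: x=1 y=5 z=3. PCs: A@1 B@0 C@1
Step 3: thread A executes A2 (x = y). Shared: x=5 y=5 z=3. PCs: A@2 B@0 C@1
Step 4: thread C executes C2 (x = x + 3). Shared: x=8 y=5 z=3. PCs: A@2 B@0 C@2
Step 5: thread A executes A3 (y = x). Shared: x=8 y=8 z=3. PCs: A@3 B@0 C@2
Step 6: thread C executes C3 (y = y + 2). Shared: x=8 y=10 z=3. PCs: A@3 B@0 C@3
Step 7: thread B executes B1 (z = z + 4). Shared: x=8 y=10 z=7. PCs: A@3 B@1 C@3
Step 8: thread B executes B2 (y = y * 3). Shared: x=8 y=30 z=7. PCs: A@3 B@2 C@3

Answer: x=8 y=30 z=7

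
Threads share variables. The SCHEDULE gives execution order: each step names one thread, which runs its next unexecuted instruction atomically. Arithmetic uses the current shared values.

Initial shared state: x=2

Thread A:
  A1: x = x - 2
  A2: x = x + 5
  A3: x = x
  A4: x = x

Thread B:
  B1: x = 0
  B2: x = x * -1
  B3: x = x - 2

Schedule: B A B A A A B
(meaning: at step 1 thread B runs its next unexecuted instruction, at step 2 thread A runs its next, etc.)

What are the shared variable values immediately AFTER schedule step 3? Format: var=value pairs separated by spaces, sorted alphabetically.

Answer: x=2

Derivation:
Step 1: thread B executes B1 (x = 0). Shared: x=0. PCs: A@0 B@1
Step 2: thread A executes A1 (x = x - 2). Shared: x=-2. PCs: A@1 B@1
Step 3: thread B executes B2 (x = x * -1). Shared: x=2. PCs: A@1 B@2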